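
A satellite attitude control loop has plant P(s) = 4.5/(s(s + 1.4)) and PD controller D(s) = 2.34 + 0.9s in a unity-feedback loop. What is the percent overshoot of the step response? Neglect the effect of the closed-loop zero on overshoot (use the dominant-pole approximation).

Forward path: (2.34 + 0.9s)·4.5/(s(s+1.4)). The closed-loop characteristic equation is s² + (1.4 + 4.5·0.9)s + 4.5·2.34 = 0.
That is s² + 5.45s + 10.53 = 0, so ω_n = 3.245 rad/s and ζ = 5.45/(2·3.245) = 0.8398.
%OS = 100·exp(−πζ/√(1−ζ²)) = 0.776%.

0.776%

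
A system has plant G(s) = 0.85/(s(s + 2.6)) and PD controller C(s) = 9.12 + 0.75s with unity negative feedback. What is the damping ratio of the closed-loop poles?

Forward path: (9.12 + 0.75s)·0.85/(s(s+2.6)). The closed-loop characteristic equation is s² + (2.6 + 0.85·0.75)s + 0.85·9.12 = 0.
That is s² + 3.237s + 7.752 = 0, so ω_n = 2.784 rad/s and ζ = 3.237/(2·2.784) = 0.5814.

ζ = 0.581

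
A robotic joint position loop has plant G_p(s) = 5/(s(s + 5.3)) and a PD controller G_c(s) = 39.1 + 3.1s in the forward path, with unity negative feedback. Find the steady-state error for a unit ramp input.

0.0271

The loop has one pole at the origin (type 1). Velocity error constant K_v = lim_{s→0} s·G_c(s)G_p(s) = 39.1·5/5.3 = 36.89.
Steady-state error to a unit ramp: e_ss = 1/K_v = 0.0271.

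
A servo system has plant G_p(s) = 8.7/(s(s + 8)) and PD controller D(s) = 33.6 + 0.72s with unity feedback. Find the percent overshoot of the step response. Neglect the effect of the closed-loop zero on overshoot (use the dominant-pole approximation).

Forward path: (33.6 + 0.72s)·8.7/(s(s+8)). The closed-loop characteristic equation is s² + (8 + 8.7·0.72)s + 8.7·33.6 = 0.
That is s² + 14.26s + 292.3 = 0, so ω_n = 17.1 rad/s and ζ = 14.26/(2·17.1) = 0.4171.
%OS = 100·exp(−πζ/√(1−ζ²)) = 23.6%.

23.6%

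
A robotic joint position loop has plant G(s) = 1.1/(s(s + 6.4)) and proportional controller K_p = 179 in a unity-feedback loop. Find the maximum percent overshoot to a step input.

The closed-loop denominator s² + 6.4s + 196.9 gives ω_n = √196.9 = 14.03 and ζ = 6.4/(2ω_n) = 0.228.
%OS = 100·exp(−πζ/√(1−ζ²)) = 100·exp(−π·0.228/√0.948) = 47.9%.

47.9%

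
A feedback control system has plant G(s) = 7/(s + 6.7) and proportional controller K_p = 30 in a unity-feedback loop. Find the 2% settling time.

Closed-loop transfer function: T(s) = K_p·G(s)/(1 + K_p·G(s)) = 210/(s + 6.7 + 210) = 210/(s + 216.7).
Time constant τ = 1/216.7 = 0.004615 s, so the 2% settling time is about 4τ = 0.0185 s.

T_s ≈ 0.0185 s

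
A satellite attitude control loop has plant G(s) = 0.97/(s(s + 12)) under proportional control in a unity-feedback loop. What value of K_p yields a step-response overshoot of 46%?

K_p = 645

From %OS = 100·exp(−πζ/√(1−ζ²)) = 46%, ζ = −ln(0.46)/√(π²+ln²(0.46)) = 0.24.
Characteristic equation s² + 12s + 0.97K_p = 0 gives ζ = 12/(2√(0.97K_p)).
Setting ζ = 0.24: √(0.97K_p) = 12/(2·0.24) = 25, so K_p = 625.2/0.97 = 645.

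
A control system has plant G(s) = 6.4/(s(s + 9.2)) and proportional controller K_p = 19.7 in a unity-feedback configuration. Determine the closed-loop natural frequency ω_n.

ω_n = 11.2 rad/s

The closed-loop denominator is s(s+9.2) + 19.7·6.4 = s² + 9.2s + 126.1.
So ω_n² = 126.1 ⇒ ω_n = 11.23 rad/s, and ζ = 9.2/(2ω_n) = 0.41.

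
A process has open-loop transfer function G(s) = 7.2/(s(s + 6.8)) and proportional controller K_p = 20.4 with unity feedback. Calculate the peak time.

Closed-loop characteristic equation: s² + 6.8s + 146.9 = 0, so ω_n = 12.12 rad/s and ζ = 6.8/(2·12.12) = 0.2805.
Damped frequency ω_d = ω_n√(1−ζ²) = 11.63 rad/s, so peak time T_p = π/ω_d = 0.27 s.

T_p = 0.27 s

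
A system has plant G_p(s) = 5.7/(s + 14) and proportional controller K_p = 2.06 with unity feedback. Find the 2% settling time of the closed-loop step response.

T_s ≈ 0.155 s

Closed-loop transfer function: T(s) = K_p·G_p(s)/(1 + K_p·G_p(s)) = 11.74/(s + 14 + 11.74) = 11.74/(s + 25.74).
Time constant τ = 1/25.74 = 0.03885 s, so the 2% settling time is about 4τ = 0.155 s.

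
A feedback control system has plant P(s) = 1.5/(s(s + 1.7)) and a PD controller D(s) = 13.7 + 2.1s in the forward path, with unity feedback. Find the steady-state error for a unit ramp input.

0.0827

The loop has one pole at the origin (type 1). Velocity error constant K_v = lim_{s→0} s·D(s)P(s) = 13.7·1.5/1.7 = 12.09.
Steady-state error to a unit ramp: e_ss = 1/K_v = 0.0827.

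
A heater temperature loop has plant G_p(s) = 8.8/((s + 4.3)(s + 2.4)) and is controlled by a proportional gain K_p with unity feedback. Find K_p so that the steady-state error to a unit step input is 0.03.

K_p = 37.9

The loop is type 0, so e_ss(step) = 1/(1 + K_pos) with K_pos = K_p·G_p(0).
G_p(0) = 0.8527. Require 1/(1 + K_p·0.8527) = 0.03, so 1 + 0.8527·K_p = 33.33.
K_p = (33.33 − 1)/0.8527 = 37.9.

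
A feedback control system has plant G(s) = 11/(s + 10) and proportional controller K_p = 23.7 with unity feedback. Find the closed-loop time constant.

Closed-loop transfer function: T(s) = K_p·G(s)/(1 + K_p·G(s)) = 260.7/(s + 10 + 260.7) = 260.7/(s + 270.7).
Time constant τ = 1/270.7 = 0.00369 s.

τ = 0.00369 s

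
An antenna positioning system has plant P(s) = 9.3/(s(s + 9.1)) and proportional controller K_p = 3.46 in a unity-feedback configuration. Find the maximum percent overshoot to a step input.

1.47%

From 1 + K_pP(s) = 0: s² + 9.1s + 32.18 = 0 ⇒ ω_n = 5.673, ζ = 0.8021.
%OS = 100·exp(−πζ/√(1−ζ²)) = 100·exp(−π·0.8021/√0.3566) = 1.47%.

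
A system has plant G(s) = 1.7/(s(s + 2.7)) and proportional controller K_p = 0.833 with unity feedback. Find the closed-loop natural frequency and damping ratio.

1 + K_p·G(s) = 0 gives s² + 2.7s + 1.416 = 0.
Matching s² + 2ζω_n s + ω_n²: ω_n = √1.416 = 1.19 rad/s and 2ζω_n = 2.7, so ζ = 2.7/(2·1.19) = 1.13.

ω_n = 1.19 rad/s, ζ = 1.13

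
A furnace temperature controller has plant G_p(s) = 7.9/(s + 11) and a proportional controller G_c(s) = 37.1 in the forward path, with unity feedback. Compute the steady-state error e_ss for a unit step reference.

0.0362

The loop is type 0. Static position error constant K_pos = G_c(0)·G_p(0) = 37.1·0.7182 = 26.64.
Steady-state error to a unit step: e_ss = 1/(1+K_pos) = 1/27.64 = 0.0362.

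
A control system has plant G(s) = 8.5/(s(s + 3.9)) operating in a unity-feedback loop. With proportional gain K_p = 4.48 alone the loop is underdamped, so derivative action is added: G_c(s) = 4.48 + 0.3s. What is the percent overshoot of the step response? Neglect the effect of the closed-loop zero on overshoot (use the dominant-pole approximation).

14.6%

Forward path: (4.48 + 0.3s)·8.5/(s(s+3.9)). The closed-loop characteristic equation is s² + (3.9 + 8.5·0.3)s + 8.5·4.48 = 0.
That is s² + 6.45s + 38.08 = 0, so ω_n = 6.171 rad/s and ζ = 6.45/(2·6.171) = 0.5226.
%OS = 100·exp(−πζ/√(1−ζ²)) = 14.6%.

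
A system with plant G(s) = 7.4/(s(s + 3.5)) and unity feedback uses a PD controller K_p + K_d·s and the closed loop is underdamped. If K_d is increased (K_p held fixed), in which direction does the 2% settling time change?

decrease

Characteristic equation s² + (3.5 + 7.4K_d)s + 7.4K_p = 0: raising K_d increases ζω_n = (3.5+7.4K_d)/2 while the loop stays underdamped, so T_s ≈ 4/(ζω_n) decreases.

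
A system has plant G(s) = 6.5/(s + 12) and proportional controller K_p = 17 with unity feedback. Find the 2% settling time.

Closed-loop transfer function: T(s) = K_p·G(s)/(1 + K_p·G(s)) = 110.5/(s + 12 + 110.5) = 110.5/(s + 122.5).
Time constant τ = 1/122.5 = 0.008163 s, so the 2% settling time is about 4τ = 0.0327 s.

T_s ≈ 0.0327 s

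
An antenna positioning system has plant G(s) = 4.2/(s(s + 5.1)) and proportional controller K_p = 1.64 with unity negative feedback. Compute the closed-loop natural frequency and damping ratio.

ω_n = 2.62 rad/s, ζ = 0.972

With unity feedback the closed-loop characteristic equation is s² + 5.1s + 1.64·4.2 = s² + 5.1s + 6.888 = 0.
So ω_n² = 6.888 ⇒ ω_n = 2.624 rad/s, and ζ = 5.1/(2ω_n) = 0.972.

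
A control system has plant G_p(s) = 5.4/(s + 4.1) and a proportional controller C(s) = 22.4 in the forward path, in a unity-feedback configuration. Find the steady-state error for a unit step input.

The loop is type 0. Static position error constant K_pos = C(0)·G_p(0) = 22.4·1.317 = 29.5.
Steady-state error to a unit step: e_ss = 1/(1+K_pos) = 1/30.5 = 0.0328.

0.0328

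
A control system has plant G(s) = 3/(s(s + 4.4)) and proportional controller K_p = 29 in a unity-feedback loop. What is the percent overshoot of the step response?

From 1 + K_pG(s) = 0: s² + 4.4s + 87 = 0 ⇒ ω_n = 9.327, ζ = 0.2359.
%OS = 100·exp(−πζ/√(1−ζ²)) = 100·exp(−π·0.2359/√0.9444) = 46.6%.

46.6%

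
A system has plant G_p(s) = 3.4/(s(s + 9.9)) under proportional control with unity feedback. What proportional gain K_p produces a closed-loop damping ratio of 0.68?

Closed-loop characteristic equation: s² + 9.9s + K_p·3.4 = 0.
So ω_n = √(3.4K_p) and 2ζω_n = 9.9, giving ζ = 9.9/(2√(3.4K_p)).
Setting ζ = 0.68: √(3.4K_p) = 9.9/(2·0.68) = 7.279, so K_p = 52.99/3.4 = 15.6.

K_p = 15.6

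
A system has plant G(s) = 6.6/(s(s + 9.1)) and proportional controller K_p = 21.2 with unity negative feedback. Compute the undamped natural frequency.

ω_n = 11.8 rad/s

With unity feedback the closed-loop characteristic equation is s² + 9.1s + 21.2·6.6 = s² + 9.1s + 139.9 = 0.
So ω_n² = 139.9 ⇒ ω_n = 11.83 rad/s, and ζ = 9.1/(2ω_n) = 0.385.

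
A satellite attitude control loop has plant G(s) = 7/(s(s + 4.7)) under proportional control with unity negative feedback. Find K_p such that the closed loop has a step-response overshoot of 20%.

K_p = 3.79

From %OS = 100·exp(−πζ/√(1−ζ²)) = 20%, ζ = −ln(0.2)/√(π²+ln²(0.2)) = 0.4559.
Characteristic equation s² + 4.7s + 7K_p = 0 gives ζ = 4.7/(2√(7K_p)).
Setting ζ = 0.4559: √(7K_p) = 4.7/(2·0.4559) = 5.154, so K_p = 26.56/7 = 3.79.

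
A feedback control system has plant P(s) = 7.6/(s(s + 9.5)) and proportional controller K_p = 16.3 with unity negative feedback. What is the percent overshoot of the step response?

Closed-loop characteristic equation: s² + 9.5s + 123.9 = 0, so ω_n = 11.13 rad/s and ζ = 9.5/(2·11.13) = 0.4268.
%OS = 100·exp(−πζ/√(1−ζ²)) = 100·exp(−π·0.4268/√0.8179) = 22.7%.

22.7%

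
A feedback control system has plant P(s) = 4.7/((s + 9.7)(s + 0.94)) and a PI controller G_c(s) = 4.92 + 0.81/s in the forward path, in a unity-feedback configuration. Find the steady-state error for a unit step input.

The open loop G_c(s)P(s) has a pole at the origin (type 1), so the static position error constant is infinite and e_ss = 1/(1+∞) = 0.

0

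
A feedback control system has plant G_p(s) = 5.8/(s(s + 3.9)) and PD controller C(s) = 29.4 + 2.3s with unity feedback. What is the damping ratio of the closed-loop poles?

Forward path: (29.4 + 2.3s)·5.8/(s(s+3.9)). The closed-loop characteristic equation is s² + (3.9 + 5.8·2.3)s + 5.8·29.4 = 0.
That is s² + 17.24s + 170.5 = 0, so ω_n = 13.06 rad/s and ζ = 17.24/(2·13.06) = 0.6601.

ζ = 0.66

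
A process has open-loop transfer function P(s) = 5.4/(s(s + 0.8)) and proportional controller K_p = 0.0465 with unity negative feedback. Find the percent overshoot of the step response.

From 1 + K_pP(s) = 0: s² + 0.8s + 0.2511 = 0 ⇒ ω_n = 0.5011, ζ = 0.7982.
%OS = 100·exp(−πζ/√(1−ζ²)) = 100·exp(−π·0.7982/√0.3628) = 1.56%.

1.56%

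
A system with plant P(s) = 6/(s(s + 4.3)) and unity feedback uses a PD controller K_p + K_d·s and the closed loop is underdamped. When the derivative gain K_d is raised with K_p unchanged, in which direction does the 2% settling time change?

Characteristic equation s² + (4.3 + 6K_d)s + 6K_p = 0: raising K_d increases ζω_n = (4.3+6K_d)/2 while the loop stays underdamped, so T_s ≈ 4/(ζω_n) decreases.

decrease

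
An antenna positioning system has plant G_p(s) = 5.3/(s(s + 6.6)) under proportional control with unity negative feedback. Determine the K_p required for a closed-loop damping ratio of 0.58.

Closed-loop characteristic equation: s² + 6.6s + K_p·5.3 = 0.
So ω_n = √(5.3K_p) and 2ζω_n = 6.6, giving ζ = 6.6/(2√(5.3K_p)).
Setting ζ = 0.58: √(5.3K_p) = 6.6/(2·0.58) = 5.69, so K_p = 32.37/5.3 = 6.11.

K_p = 6.11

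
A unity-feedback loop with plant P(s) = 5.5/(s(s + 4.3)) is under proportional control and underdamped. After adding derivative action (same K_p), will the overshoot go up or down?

With PD the characteristic equation becomes s² + (a + K·K_d)s + K·K_p = 0; the damping term grows, ζ rises, overshoot falls.

decrease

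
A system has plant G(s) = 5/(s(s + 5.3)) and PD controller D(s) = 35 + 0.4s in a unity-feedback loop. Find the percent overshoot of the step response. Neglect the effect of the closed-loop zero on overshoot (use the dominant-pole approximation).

40.6%

Forward path: (35 + 0.4s)·5/(s(s+5.3)). The closed-loop characteristic equation is s² + (5.3 + 5·0.4)s + 5·35 = 0.
That is s² + 7.3s + 175 = 0, so ω_n = 13.23 rad/s and ζ = 7.3/(2·13.23) = 0.2759.
%OS = 100·exp(−πζ/√(1−ζ²)) = 40.6%.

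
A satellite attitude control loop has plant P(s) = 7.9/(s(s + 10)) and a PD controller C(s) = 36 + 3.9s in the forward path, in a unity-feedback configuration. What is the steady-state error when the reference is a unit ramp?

The loop has one pole at the origin (type 1). Velocity error constant K_v = lim_{s→0} s·C(s)P(s) = 36·7.9/10 = 28.44.
Steady-state error to a unit ramp: e_ss = 1/K_v = 0.0352.

0.0352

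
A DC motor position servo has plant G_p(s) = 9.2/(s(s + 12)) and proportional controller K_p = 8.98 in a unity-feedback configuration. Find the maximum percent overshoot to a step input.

The closed-loop denominator s² + 12s + 82.62 gives ω_n = √82.62 = 9.089 and ζ = 12/(2ω_n) = 0.6601.
%OS = 100·exp(−πζ/√(1−ζ²)) = 100·exp(−π·0.6601/√0.5642) = 6.32%.

6.32%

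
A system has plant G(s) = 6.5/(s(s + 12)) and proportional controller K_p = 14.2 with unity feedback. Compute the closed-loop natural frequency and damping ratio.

The closed-loop denominator is s(s+12) + 14.2·6.5 = s² + 12s + 92.3.
Matching s² + 2ζω_n s + ω_n²: ω_n = √92.3 = 9.607 rad/s and 2ζω_n = 12, so ζ = 12/(2·9.607) = 0.625.

ω_n = 9.61 rad/s, ζ = 0.625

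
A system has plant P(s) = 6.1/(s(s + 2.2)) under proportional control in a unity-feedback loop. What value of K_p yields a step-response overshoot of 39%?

From %OS = 100·exp(−πζ/√(1−ζ²)) = 39%, ζ = −ln(0.39)/√(π²+ln²(0.39)) = 0.2871.
Characteristic equation s² + 2.2s + 6.1K_p = 0 gives ζ = 2.2/(2√(6.1K_p)).
Setting ζ = 0.2871: √(6.1K_p) = 2.2/(2·0.2871) = 3.831, so K_p = 14.68/6.1 = 2.41.

K_p = 2.41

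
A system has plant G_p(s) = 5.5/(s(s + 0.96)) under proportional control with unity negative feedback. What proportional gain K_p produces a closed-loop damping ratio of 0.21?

K_p = 0.95

Closed-loop characteristic equation: s² + 0.96s + K_p·5.5 = 0.
So ω_n = √(5.5K_p) and 2ζω_n = 0.96, giving ζ = 0.96/(2√(5.5K_p)).
Setting ζ = 0.21: √(5.5K_p) = 0.96/(2·0.21) = 2.286, so K_p = 5.224/5.5 = 0.95.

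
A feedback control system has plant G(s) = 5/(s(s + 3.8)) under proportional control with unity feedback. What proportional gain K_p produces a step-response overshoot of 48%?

From %OS = 100·exp(−πζ/√(1−ζ²)) = 48%, ζ = −ln(0.48)/√(π²+ln²(0.48)) = 0.2275.
Characteristic equation s² + 3.8s + 5K_p = 0 gives ζ = 3.8/(2√(5K_p)).
Setting ζ = 0.2275: √(5K_p) = 3.8/(2·0.2275) = 8.352, so K_p = 69.75/5 = 13.9.

K_p = 13.9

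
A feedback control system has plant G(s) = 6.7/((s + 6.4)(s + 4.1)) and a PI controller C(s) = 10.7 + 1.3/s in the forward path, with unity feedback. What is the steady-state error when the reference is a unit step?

0

The open loop C(s)G(s) has a pole at the origin (type 1), so the static position error constant is infinite and e_ss = 1/(1+∞) = 0.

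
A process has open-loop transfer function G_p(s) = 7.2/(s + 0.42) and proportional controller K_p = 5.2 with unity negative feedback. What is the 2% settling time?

T_s ≈ 0.106 s

Closed-loop transfer function: T(s) = K_p·G_p(s)/(1 + K_p·G_p(s)) = 37.44/(s + 0.42 + 37.44) = 37.44/(s + 37.86).
Time constant τ = 1/37.86 = 0.02641 s, so the 2% settling time is about 4τ = 0.106 s.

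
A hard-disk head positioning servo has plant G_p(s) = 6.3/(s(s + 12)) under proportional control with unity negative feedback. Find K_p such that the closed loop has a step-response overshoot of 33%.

From %OS = 100·exp(−πζ/√(1−ζ²)) = 33%, ζ = −ln(0.33)/√(π²+ln²(0.33)) = 0.3328.
Characteristic equation s² + 12s + 6.3K_p = 0 gives ζ = 12/(2√(6.3K_p)).
Setting ζ = 0.3328: √(6.3K_p) = 12/(2·0.3328) = 18.03, so K_p = 325.1/6.3 = 51.6.

K_p = 51.6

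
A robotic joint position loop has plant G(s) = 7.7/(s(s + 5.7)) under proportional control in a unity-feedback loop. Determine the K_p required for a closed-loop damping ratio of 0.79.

Closed-loop characteristic equation: s² + 5.7s + K_p·7.7 = 0.
So ω_n = √(7.7K_p) and 2ζω_n = 5.7, giving ζ = 5.7/(2√(7.7K_p)).
Setting ζ = 0.79: √(7.7K_p) = 5.7/(2·0.79) = 3.608, so K_p = 13.01/7.7 = 1.69.

K_p = 1.69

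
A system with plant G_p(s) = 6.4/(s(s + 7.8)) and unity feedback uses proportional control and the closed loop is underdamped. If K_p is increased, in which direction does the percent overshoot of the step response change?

ζ = 7.8/(2√(6.4K_p)) decreases as K_p grows; lower damping means more overshoot.

increase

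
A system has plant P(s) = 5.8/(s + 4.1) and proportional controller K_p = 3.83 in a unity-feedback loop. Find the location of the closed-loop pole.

s = -26.31

Closed-loop transfer function: T(s) = K_p·P(s)/(1 + K_p·P(s)) = 22.21/(s + 4.1 + 22.21) = 22.21/(s + 26.31).
The closed-loop pole is at s = −26.31.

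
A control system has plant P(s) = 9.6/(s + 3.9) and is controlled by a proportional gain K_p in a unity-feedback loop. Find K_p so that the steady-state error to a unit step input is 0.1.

K_p = 3.66

For a type-0 loop with proportional control, e_ss = 1/(1 + K_p·P(0)).
P(0) = 2.462. Require 1/(1 + K_p·2.462) = 0.1, so 1 + 2.462·K_p = 10.
K_p = (10 − 1)/2.462 = 3.66.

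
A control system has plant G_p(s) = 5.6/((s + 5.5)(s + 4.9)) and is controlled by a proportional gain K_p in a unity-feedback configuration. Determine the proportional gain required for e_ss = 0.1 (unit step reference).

K_p = 43.3

For a type-0 loop with proportional control, e_ss = 1/(1 + K_p·G_p(0)).
G_p(0) = 0.2078. Require 1/(1 + K_p·0.2078) = 0.1, so 1 + 0.2078·K_p = 10.
K_p = (10 − 1)/0.2078 = 43.3.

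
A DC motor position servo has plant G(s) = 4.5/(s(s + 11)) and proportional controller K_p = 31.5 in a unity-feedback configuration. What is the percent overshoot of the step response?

19.5%

The closed-loop denominator s² + 11s + 141.8 gives ω_n = √141.8 = 11.91 and ζ = 11/(2ω_n) = 0.462.
%OS = 100·exp(−πζ/√(1−ζ²)) = 100·exp(−π·0.462/√0.7866) = 19.5%.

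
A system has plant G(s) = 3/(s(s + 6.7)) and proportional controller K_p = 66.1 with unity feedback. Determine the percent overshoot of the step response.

From 1 + K_pG(s) = 0: s² + 6.7s + 198.3 = 0 ⇒ ω_n = 14.08, ζ = 0.2379.
%OS = 100·exp(−πζ/√(1−ζ²)) = 100·exp(−π·0.2379/√0.9434) = 46.3%.

46.3%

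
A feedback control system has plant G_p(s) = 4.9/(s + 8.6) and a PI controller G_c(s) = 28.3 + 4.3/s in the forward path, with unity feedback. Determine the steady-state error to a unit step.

0

The open loop G_c(s)G_p(s) has a pole at the origin (type 1), so the static position error constant is infinite and e_ss = 1/(1+∞) = 0.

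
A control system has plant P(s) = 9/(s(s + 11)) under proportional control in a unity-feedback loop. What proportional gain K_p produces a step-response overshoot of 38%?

From %OS = 100·exp(−πζ/√(1−ζ²)) = 38%, ζ = −ln(0.38)/√(π²+ln²(0.38)) = 0.2943.
Characteristic equation s² + 11s + 9K_p = 0 gives ζ = 11/(2√(9K_p)).
Setting ζ = 0.2943: √(9K_p) = 11/(2·0.2943) = 18.69, so K_p = 349.1/9 = 38.8.

K_p = 38.8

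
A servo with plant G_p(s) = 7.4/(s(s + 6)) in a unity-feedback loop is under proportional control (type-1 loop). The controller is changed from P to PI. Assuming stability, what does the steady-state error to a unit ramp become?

0

The integrator raises the loop to type 2, so K_v → ∞ and e_ss to a ramp is zero.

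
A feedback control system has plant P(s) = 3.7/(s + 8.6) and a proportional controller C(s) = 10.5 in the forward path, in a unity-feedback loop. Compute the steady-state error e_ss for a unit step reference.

The loop is type 0. Static position error constant K_pos = C(0)·P(0) = 10.5·0.4302 = 4.517.
Steady-state error to a unit step: e_ss = 1/(1+K_pos) = 1/5.517 = 0.181.

0.181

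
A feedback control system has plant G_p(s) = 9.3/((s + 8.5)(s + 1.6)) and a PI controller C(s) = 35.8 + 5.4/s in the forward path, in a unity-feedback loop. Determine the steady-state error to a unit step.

0

The open loop C(s)G_p(s) has a pole at the origin (type 1), so the static position error constant is infinite and e_ss = 1/(1+∞) = 0.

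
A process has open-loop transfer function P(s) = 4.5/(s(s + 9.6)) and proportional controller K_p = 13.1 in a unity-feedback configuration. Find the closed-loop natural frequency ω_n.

ω_n = 7.68 rad/s

With unity feedback the closed-loop characteristic equation is s² + 9.6s + 13.1·4.5 = s² + 9.6s + 58.95 = 0.
So ω_n² = 58.95 ⇒ ω_n = 7.678 rad/s, and ζ = 9.6/(2ω_n) = 0.625.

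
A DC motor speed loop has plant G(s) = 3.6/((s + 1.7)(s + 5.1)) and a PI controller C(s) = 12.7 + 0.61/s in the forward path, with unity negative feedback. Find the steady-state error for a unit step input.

0

The open loop C(s)G(s) has a pole at the origin (type 1), so the static position error constant is infinite and e_ss = 1/(1+∞) = 0.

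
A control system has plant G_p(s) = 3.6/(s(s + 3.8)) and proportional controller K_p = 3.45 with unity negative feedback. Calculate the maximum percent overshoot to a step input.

Closed-loop characteristic equation: s² + 3.8s + 12.42 = 0, so ω_n = 3.524 rad/s and ζ = 3.8/(2·3.524) = 0.5391.
%OS = 100·exp(−πζ/√(1−ζ²)) = 100·exp(−π·0.5391/√0.7093) = 13.4%.

13.4%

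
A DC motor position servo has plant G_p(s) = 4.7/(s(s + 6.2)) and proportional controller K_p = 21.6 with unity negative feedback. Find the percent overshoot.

Closed-loop characteristic equation: s² + 6.2s + 101.5 = 0, so ω_n = 10.08 rad/s and ζ = 6.2/(2·10.08) = 0.3077.
%OS = 100·exp(−πζ/√(1−ζ²)) = 100·exp(−π·0.3077/√0.9053) = 36.2%.

36.2%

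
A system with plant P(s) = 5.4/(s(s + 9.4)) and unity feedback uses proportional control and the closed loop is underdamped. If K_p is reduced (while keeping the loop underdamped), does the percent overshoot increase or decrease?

decrease

ζ = 9.4/(2√(5.4K_p)) rises as K_p falls; higher damping means less overshoot.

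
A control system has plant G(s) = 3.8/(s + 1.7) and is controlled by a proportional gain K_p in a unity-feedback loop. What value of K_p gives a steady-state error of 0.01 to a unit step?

K_p = 44.3

For a type-0 loop with proportional control, e_ss = 1/(1 + K_p·G(0)).
G(0) = 2.235. Require 1/(1 + K_p·2.235) = 0.01, so 1 + 2.235·K_p = 100.
K_p = (100 − 1)/2.235 = 44.3.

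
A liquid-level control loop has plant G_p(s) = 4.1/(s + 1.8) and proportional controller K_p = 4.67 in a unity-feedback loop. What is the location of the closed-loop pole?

Closed-loop transfer function: T(s) = K_p·G_p(s)/(1 + K_p·G_p(s)) = 19.15/(s + 1.8 + 19.15) = 19.15/(s + 20.95).
The closed-loop pole is at s = −20.95.

s = -20.95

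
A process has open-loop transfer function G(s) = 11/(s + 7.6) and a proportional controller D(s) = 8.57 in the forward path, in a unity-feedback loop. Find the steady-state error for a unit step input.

0.0746

The loop is type 0. Static position error constant K_pos = D(0)·G(0) = 8.57·1.447 = 12.4.
Steady-state error to a unit step: e_ss = 1/(1+K_pos) = 1/13.4 = 0.0746.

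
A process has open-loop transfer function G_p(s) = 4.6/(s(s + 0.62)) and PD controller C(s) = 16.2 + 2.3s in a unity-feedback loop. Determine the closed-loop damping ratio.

Forward path: (16.2 + 2.3s)·4.6/(s(s+0.62)). The closed-loop characteristic equation is s² + (0.62 + 4.6·2.3)s + 4.6·16.2 = 0.
That is s² + 11.2s + 74.52 = 0, so ω_n = 8.632 rad/s and ζ = 11.2/(2·8.632) = 0.6487.

ζ = 0.649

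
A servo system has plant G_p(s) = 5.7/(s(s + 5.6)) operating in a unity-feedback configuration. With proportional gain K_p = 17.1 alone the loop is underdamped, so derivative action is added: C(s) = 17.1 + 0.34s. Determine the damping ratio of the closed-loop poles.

ζ = 0.382

Forward path: (17.1 + 0.34s)·5.7/(s(s+5.6)). The closed-loop characteristic equation is s² + (5.6 + 5.7·0.34)s + 5.7·17.1 = 0.
That is s² + 7.538s + 97.47 = 0, so ω_n = 9.873 rad/s and ζ = 7.538/(2·9.873) = 0.3818.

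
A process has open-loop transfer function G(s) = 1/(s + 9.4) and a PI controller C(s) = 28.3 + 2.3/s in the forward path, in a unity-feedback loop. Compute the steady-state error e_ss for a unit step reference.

The open loop C(s)G(s) has a pole at the origin (type 1), so the static position error constant is infinite and e_ss = 1/(1+∞) = 0.

0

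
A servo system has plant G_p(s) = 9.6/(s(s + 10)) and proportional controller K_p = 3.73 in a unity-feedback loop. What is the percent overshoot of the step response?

0.841%

Closed-loop characteristic equation: s² + 10s + 35.81 = 0, so ω_n = 5.984 rad/s and ζ = 10/(2·5.984) = 0.8356.
%OS = 100·exp(−πζ/√(1−ζ²)) = 100·exp(−π·0.8356/√0.3018) = 0.841%.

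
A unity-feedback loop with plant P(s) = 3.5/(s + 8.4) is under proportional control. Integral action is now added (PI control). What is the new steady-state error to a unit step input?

0

Adding integral action puts a pole at s = 0 in the forward path, raising the system type to 1; a type-1 loop has zero steady-state error to a step.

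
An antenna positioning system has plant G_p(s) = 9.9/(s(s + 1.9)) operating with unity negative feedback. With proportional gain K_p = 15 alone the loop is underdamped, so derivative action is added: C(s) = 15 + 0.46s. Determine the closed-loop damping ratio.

Forward path: (15 + 0.46s)·9.9/(s(s+1.9)). The closed-loop characteristic equation is s² + (1.9 + 9.9·0.46)s + 9.9·15 = 0.
That is s² + 6.454s + 148.5 = 0, so ω_n = 12.19 rad/s and ζ = 6.454/(2·12.19) = 0.2648.

ζ = 0.265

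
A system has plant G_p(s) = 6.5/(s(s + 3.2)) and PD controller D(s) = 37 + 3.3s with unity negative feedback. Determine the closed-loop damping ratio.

ζ = 0.795

Forward path: (37 + 3.3s)·6.5/(s(s+3.2)). The closed-loop characteristic equation is s² + (3.2 + 6.5·3.3)s + 6.5·37 = 0.
That is s² + 24.65s + 240.5 = 0, so ω_n = 15.51 rad/s and ζ = 24.65/(2·15.51) = 0.7947.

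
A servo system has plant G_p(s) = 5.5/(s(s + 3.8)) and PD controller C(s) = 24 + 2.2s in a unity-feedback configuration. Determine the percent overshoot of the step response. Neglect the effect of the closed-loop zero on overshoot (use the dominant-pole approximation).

4.92%

Forward path: (24 + 2.2s)·5.5/(s(s+3.8)). The closed-loop characteristic equation is s² + (3.8 + 5.5·2.2)s + 5.5·24 = 0.
That is s² + 15.9s + 132 = 0, so ω_n = 11.49 rad/s and ζ = 15.9/(2·11.49) = 0.692.
%OS = 100·exp(−πζ/√(1−ζ²)) = 4.92%.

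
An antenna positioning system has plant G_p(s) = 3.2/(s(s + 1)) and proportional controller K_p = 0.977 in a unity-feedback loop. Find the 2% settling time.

From 1 + K_pG_p(s) = 0: s² + 1s + 3.126 = 0 ⇒ ω_n = 1.768, ζ = 0.2828.
2% settling time T_s ≈ 4/(ζω_n) = 4/0.5 = 8 s.

T_s ≈ 8 s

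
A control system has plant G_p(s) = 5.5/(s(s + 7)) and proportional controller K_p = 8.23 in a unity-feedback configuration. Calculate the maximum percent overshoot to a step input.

The closed-loop denominator s² + 7s + 45.27 gives ω_n = √45.27 = 6.728 and ζ = 7/(2ω_n) = 0.5202.
%OS = 100·exp(−πζ/√(1−ζ²)) = 100·exp(−π·0.5202/√0.7294) = 14.8%.

14.8%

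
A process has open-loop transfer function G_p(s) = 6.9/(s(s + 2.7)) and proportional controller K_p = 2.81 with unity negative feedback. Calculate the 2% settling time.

Closed-loop characteristic equation: s² + 2.7s + 19.39 = 0, so ω_n = 4.403 rad/s and ζ = 2.7/(2·4.403) = 0.3066.
2% settling time T_s ≈ 4/(ζω_n) = 4/1.35 = 2.96 s.

T_s ≈ 2.96 s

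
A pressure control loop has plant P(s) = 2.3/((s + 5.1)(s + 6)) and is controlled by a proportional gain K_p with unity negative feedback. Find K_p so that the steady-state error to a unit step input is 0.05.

K_p = 253

Steady-state error for a unit step on this type-0 loop is 1/(1 + K_p·P(0)).
P(0) = 0.07516. Require 1/(1 + K_p·0.07516) = 0.05, so 1 + 0.07516·K_p = 20.
K_p = (20 − 1)/0.07516 = 253.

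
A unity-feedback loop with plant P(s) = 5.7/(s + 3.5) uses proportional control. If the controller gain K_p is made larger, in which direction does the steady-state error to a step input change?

decrease

The position error constant K_pos = K_p·P(0) grows with K_p, and e_ss = 1/(1+K_pos) falls.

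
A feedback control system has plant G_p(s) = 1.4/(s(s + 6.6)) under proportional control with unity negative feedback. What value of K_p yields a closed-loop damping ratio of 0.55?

K_p = 25.7

Closed-loop characteristic equation: s² + 6.6s + K_p·1.4 = 0.
So ω_n = √(1.4K_p) and 2ζω_n = 6.6, giving ζ = 6.6/(2√(1.4K_p)).
Setting ζ = 0.55: √(1.4K_p) = 6.6/(2·0.55) = 6, so K_p = 36/1.4 = 25.7.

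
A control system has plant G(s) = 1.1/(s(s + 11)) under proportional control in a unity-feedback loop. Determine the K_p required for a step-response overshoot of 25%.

K_p = 169

From %OS = 100·exp(−πζ/√(1−ζ²)) = 25%, ζ = −ln(0.25)/√(π²+ln²(0.25)) = 0.4037.
Characteristic equation s² + 11s + 1.1K_p = 0 gives ζ = 11/(2√(1.1K_p)).
Setting ζ = 0.4037: √(1.1K_p) = 11/(2·0.4037) = 13.62, so K_p = 185.6/1.1 = 169.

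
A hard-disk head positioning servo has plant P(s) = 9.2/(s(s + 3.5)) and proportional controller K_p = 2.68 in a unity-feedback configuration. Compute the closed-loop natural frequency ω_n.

With unity feedback the closed-loop characteristic equation is s² + 3.5s + 2.68·9.2 = s² + 3.5s + 24.66 = 0.
So ω_n² = 24.66 ⇒ ω_n = 4.965 rad/s, and ζ = 3.5/(2ω_n) = 0.352.

ω_n = 4.97 rad/s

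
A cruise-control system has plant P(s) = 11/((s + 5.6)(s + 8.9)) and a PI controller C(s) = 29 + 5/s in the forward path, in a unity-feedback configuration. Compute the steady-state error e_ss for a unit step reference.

0

The open loop C(s)P(s) has a pole at the origin (type 1), so the static position error constant is infinite and e_ss = 1/(1+∞) = 0.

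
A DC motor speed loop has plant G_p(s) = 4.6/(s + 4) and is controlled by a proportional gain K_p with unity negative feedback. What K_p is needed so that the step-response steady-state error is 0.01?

K_p = 86.1

The loop is type 0, so e_ss(step) = 1/(1 + K_pos) with K_pos = K_p·G_p(0).
G_p(0) = 1.15. Require 1/(1 + K_p·1.15) = 0.01, so 1 + 1.15·K_p = 100.
K_p = (100 − 1)/1.15 = 86.1.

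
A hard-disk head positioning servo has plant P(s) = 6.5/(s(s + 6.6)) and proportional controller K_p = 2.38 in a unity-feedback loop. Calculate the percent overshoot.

0.787%

Closed-loop characteristic equation: s² + 6.6s + 15.47 = 0, so ω_n = 3.933 rad/s and ζ = 6.6/(2·3.933) = 0.839.
%OS = 100·exp(−πζ/√(1−ζ²)) = 100·exp(−π·0.839/√0.2961) = 0.787%.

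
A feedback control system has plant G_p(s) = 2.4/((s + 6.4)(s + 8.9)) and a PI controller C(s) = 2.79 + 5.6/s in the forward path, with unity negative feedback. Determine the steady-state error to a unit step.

0

The open loop C(s)G_p(s) has a pole at the origin (type 1), so the static position error constant is infinite and e_ss = 1/(1+∞) = 0.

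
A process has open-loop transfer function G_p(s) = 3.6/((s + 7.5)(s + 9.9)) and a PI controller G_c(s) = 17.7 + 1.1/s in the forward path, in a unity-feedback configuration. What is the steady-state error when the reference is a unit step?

The open loop G_c(s)G_p(s) has a pole at the origin (type 1), so the static position error constant is infinite and e_ss = 1/(1+∞) = 0.

0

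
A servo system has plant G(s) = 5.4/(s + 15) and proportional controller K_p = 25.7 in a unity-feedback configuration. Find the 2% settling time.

Closed-loop transfer function: T(s) = K_p·G(s)/(1 + K_p·G(s)) = 138.8/(s + 15 + 138.8) = 138.8/(s + 153.8).
Time constant τ = 1/153.8 = 0.006503 s, so the 2% settling time is about 4τ = 0.026 s.

T_s ≈ 0.026 s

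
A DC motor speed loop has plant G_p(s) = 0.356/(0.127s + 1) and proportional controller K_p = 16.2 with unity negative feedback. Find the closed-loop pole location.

Closed loop: T(s) = K_p·G_p/(1+K_p·G_p) = 5.767/(0.127s + 1 + 5.767), with pole at s = −(1 + 5.767)/0.127 = −53.29.

s = -53.29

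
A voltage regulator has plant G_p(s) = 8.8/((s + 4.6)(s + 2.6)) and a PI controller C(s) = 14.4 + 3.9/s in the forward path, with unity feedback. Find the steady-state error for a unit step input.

The open loop C(s)G_p(s) has a pole at the origin (type 1), so the static position error constant is infinite and e_ss = 1/(1+∞) = 0.

0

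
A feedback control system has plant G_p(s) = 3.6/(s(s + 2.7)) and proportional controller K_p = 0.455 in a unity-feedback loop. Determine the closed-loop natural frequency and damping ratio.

1 + K_p·G_p(s) = 0 gives s² + 2.7s + 1.638 = 0.
Matching s² + 2ζω_n s + ω_n²: ω_n = √1.638 = 1.28 rad/s and 2ζω_n = 2.7, so ζ = 2.7/(2·1.28) = 1.05.

ω_n = 1.28 rad/s, ζ = 1.05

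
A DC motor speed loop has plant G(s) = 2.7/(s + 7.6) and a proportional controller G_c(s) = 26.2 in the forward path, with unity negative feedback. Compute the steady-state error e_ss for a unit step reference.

The loop is type 0. Static position error constant K_pos = G_c(0)·G(0) = 26.2·0.3553 = 9.308.
Steady-state error to a unit step: e_ss = 1/(1+K_pos) = 1/10.31 = 0.097.

0.097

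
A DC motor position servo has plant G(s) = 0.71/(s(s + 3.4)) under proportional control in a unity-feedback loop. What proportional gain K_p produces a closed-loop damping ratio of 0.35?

K_p = 33.2

Closed-loop characteristic equation: s² + 3.4s + K_p·0.71 = 0.
So ω_n = √(0.71K_p) and 2ζω_n = 3.4, giving ζ = 3.4/(2√(0.71K_p)).
Setting ζ = 0.35: √(0.71K_p) = 3.4/(2·0.35) = 4.857, so K_p = 23.59/0.71 = 33.2.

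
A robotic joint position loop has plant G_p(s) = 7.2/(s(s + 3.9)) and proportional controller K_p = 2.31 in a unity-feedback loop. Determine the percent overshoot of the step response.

The closed-loop denominator s² + 3.9s + 16.63 gives ω_n = √16.63 = 4.078 and ζ = 3.9/(2ω_n) = 0.4781.
%OS = 100·exp(−πζ/√(1−ζ²)) = 100·exp(−π·0.4781/√0.7714) = 18.1%.

18.1%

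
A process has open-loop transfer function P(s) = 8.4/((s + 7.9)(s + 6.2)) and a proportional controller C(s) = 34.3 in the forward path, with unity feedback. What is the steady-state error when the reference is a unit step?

The loop is type 0. Static position error constant K_pos = C(0)·P(0) = 34.3·0.1715 = 5.882.
Steady-state error to a unit step: e_ss = 1/(1+K_pos) = 1/6.882 = 0.145.

0.145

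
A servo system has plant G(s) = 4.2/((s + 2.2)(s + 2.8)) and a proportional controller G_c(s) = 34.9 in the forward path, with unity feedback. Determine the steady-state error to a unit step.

The loop is type 0. Static position error constant K_pos = G_c(0)·G(0) = 34.9·0.6818 = 23.8.
Steady-state error to a unit step: e_ss = 1/(1+K_pos) = 1/24.8 = 0.0403.

0.0403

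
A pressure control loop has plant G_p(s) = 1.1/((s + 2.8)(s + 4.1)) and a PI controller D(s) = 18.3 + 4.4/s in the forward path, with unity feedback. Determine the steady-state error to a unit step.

0

The open loop D(s)G_p(s) has a pole at the origin (type 1), so the static position error constant is infinite and e_ss = 1/(1+∞) = 0.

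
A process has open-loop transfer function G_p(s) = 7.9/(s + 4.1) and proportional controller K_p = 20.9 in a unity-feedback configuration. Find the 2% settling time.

Closed-loop transfer function: T(s) = K_p·G_p(s)/(1 + K_p·G_p(s)) = 165.1/(s + 4.1 + 165.1) = 165.1/(s + 169.2).
Time constant τ = 1/169.2 = 0.00591 s, so the 2% settling time is about 4τ = 0.0236 s.

T_s ≈ 0.0236 s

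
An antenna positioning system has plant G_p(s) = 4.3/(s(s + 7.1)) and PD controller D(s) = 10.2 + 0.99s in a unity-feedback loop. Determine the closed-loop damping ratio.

ζ = 0.857

Forward path: (10.2 + 0.99s)·4.3/(s(s+7.1)). The closed-loop characteristic equation is s² + (7.1 + 4.3·0.99)s + 4.3·10.2 = 0.
That is s² + 11.36s + 43.86 = 0, so ω_n = 6.623 rad/s and ζ = 11.36/(2·6.623) = 0.8574.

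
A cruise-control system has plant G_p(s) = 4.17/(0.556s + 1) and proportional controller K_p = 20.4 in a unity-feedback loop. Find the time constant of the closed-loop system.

Closed loop: T(s) = K_p·G_p/(1+K_p·G_p) = 85.07/(0.556s + 1 + 85.07), with pole at s = −(1 + 85.07)/0.556 = −154.8.
Closed-loop time constant τ = 1/154.8 = 0.00646 s.

τ = 0.00646 s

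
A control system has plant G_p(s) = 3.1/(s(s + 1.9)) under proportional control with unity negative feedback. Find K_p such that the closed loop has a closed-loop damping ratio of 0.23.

Closed-loop characteristic equation: s² + 1.9s + K_p·3.1 = 0.
So ω_n = √(3.1K_p) and 2ζω_n = 1.9, giving ζ = 1.9/(2√(3.1K_p)).
Setting ζ = 0.23: √(3.1K_p) = 1.9/(2·0.23) = 4.13, so K_p = 17.06/3.1 = 5.5.

K_p = 5.5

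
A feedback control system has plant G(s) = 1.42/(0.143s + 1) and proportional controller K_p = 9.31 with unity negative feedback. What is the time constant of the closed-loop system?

τ = 0.0101 s

Closed loop: T(s) = K_p·G/(1+K_p·G) = 13.22/(0.143s + 1 + 13.22), with pole at s = −(1 + 13.22)/0.143 = −99.44.
Closed-loop time constant τ = 1/99.44 = 0.0101 s.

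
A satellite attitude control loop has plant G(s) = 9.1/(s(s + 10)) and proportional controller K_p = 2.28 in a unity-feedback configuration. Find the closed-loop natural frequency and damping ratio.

1 + K_p·G(s) = 0 gives s² + 10s + 20.75 = 0.
So ω_n² = 20.75 ⇒ ω_n = 4.555 rad/s, and ζ = 10/(2ω_n) = 1.1.

ω_n = 4.55 rad/s, ζ = 1.1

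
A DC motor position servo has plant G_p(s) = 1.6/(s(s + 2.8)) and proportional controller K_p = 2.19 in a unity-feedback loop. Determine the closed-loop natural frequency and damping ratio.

ω_n = 1.87 rad/s, ζ = 0.748

1 + K_p·G_p(s) = 0 gives s² + 2.8s + 3.504 = 0.
So ω_n² = 3.504 ⇒ ω_n = 1.872 rad/s, and ζ = 2.8/(2ω_n) = 0.748.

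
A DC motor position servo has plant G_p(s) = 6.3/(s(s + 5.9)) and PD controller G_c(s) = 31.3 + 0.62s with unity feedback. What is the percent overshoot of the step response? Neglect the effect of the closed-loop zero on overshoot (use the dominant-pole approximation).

31%

Forward path: (31.3 + 0.62s)·6.3/(s(s+5.9)). The closed-loop characteristic equation is s² + (5.9 + 6.3·0.62)s + 6.3·31.3 = 0.
That is s² + 9.806s + 197.2 = 0, so ω_n = 14.04 rad/s and ζ = 9.806/(2·14.04) = 0.3492.
%OS = 100·exp(−πζ/√(1−ζ²)) = 31%.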